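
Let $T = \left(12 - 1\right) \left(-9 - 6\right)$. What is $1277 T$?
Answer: $-210705$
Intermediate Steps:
$T = -165$ ($T = 11 \left(-15\right) = -165$)
$1277 T = 1277 \left(-165\right) = -210705$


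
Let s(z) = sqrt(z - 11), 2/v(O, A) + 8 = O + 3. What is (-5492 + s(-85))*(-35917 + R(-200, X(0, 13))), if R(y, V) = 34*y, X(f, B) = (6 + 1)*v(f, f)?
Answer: 234601764 - 170868*I*sqrt(6) ≈ 2.346e+8 - 4.1854e+5*I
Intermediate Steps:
v(O, A) = 2/(-5 + O) (v(O, A) = 2/(-8 + (O + 3)) = 2/(-8 + (3 + O)) = 2/(-5 + O))
X(f, B) = 14/(-5 + f) (X(f, B) = (6 + 1)*(2/(-5 + f)) = 7*(2/(-5 + f)) = 14/(-5 + f))
s(z) = sqrt(-11 + z)
(-5492 + s(-85))*(-35917 + R(-200, X(0, 13))) = (-5492 + sqrt(-11 - 85))*(-35917 + 34*(-200)) = (-5492 + sqrt(-96))*(-35917 - 6800) = (-5492 + 4*I*sqrt(6))*(-42717) = 234601764 - 170868*I*sqrt(6)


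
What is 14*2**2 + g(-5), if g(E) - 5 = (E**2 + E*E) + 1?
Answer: 112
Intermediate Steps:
g(E) = 6 + 2*E**2 (g(E) = 5 + ((E**2 + E*E) + 1) = 5 + ((E**2 + E**2) + 1) = 5 + (2*E**2 + 1) = 5 + (1 + 2*E**2) = 6 + 2*E**2)
14*2**2 + g(-5) = 14*2**2 + (6 + 2*(-5)**2) = 14*4 + (6 + 2*25) = 56 + (6 + 50) = 56 + 56 = 112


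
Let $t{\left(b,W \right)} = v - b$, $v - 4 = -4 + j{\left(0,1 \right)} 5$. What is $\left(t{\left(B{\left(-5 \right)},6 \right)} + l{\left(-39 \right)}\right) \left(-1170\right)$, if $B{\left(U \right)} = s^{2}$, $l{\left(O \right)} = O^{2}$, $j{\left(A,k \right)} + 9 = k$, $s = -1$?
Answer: $-1731600$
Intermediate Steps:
$j{\left(A,k \right)} = -9 + k$
$v = -40$ ($v = 4 + \left(-4 + \left(-9 + 1\right) 5\right) = 4 - 44 = -40$)
$B{\left(U \right)} = 1$ ($B{\left(U \right)} = \left(-1\right)^{2} = 1$)
$t{\left(b,W \right)} = -40 - b$
$\left(t{\left(B{\left(-5 \right)},6 \right)} + l{\left(-39 \right)}\right) \left(-1170\right) = \left(\left(-40 - 1\right) + \left(-39\right)^{2}\right) \left(-1170\right) = \left(\left(-40 - 1\right) + 1521\right) \left(-1170\right) = \left(-41 + 1521\right) \left(-1170\right) = 1480 \left(-1170\right) = -1731600$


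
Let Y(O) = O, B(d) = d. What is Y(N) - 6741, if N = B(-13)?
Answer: -6754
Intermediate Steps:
N = -13
Y(N) - 6741 = -13 - 6741 = -6754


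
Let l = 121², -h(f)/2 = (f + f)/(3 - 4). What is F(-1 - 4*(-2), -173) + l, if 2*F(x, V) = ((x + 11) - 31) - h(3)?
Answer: 29257/2 ≈ 14629.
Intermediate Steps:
h(f) = 4*f (h(f) = -2*(f + f)/(3 - 4) = -2*2*f/(-1) = -2*2*f*(-1) = -(-4)*f = 4*f)
l = 14641
F(x, V) = -16 + x/2 (F(x, V) = (((x + 11) - 31) - 4*3)/2 = (((11 + x) - 31) - 1*12)/2 = ((-20 + x) - 12)/2 = (-32 + x)/2 = -16 + x/2)
F(-1 - 4*(-2), -173) + l = (-16 + (-1 - 4*(-2))/2) + 14641 = (-16 + (-1 + 8)/2) + 14641 = (-16 + (½)*7) + 14641 = (-16 + 7/2) + 14641 = -25/2 + 14641 = 29257/2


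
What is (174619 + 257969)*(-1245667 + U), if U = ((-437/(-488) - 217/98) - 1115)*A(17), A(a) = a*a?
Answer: -579371075627019/854 ≈ -6.7842e+11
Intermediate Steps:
A(a) = a²
U = -1102056705/3416 (U = ((-437/(-488) - 217/98) - 1115)*17² = ((-437*(-1/488) - 217*1/98) - 1115)*289 = ((437/488 - 31/14) - 1115)*289 = (-4505/3416 - 1115)*289 = -3813345/3416*289 = -1102056705/3416 ≈ -3.2262e+5)
(174619 + 257969)*(-1245667 + U) = (174619 + 257969)*(-1245667 - 1102056705/3416) = 432588*(-5357255177/3416) = -579371075627019/854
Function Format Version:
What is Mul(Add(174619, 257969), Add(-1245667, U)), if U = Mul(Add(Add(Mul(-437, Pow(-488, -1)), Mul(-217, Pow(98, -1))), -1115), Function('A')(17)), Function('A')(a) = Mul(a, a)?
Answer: Rational(-579371075627019, 854) ≈ -6.7842e+11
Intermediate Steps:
Function('A')(a) = Pow(a, 2)
U = Rational(-1102056705, 3416) (U = Mul(Add(Add(Mul(-437, Pow(-488, -1)), Mul(-217, Pow(98, -1))), -1115), Pow(17, 2)) = Mul(Add(Add(Mul(-437, Rational(-1, 488)), Mul(-217, Rational(1, 98))), -1115), 289) = Mul(Add(Add(Rational(437, 488), Rational(-31, 14)), -1115), 289) = Mul(Add(Rational(-4505, 3416), -1115), 289) = Mul(Rational(-3813345, 3416), 289) = Rational(-1102056705, 3416) ≈ -3.2262e+5)
Mul(Add(174619, 257969), Add(-1245667, U)) = Mul(Add(174619, 257969), Add(-1245667, Rational(-1102056705, 3416))) = Mul(432588, Rational(-5357255177, 3416)) = Rational(-579371075627019, 854)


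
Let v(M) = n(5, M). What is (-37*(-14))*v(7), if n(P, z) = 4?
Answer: 2072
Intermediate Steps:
v(M) = 4
(-37*(-14))*v(7) = -37*(-14)*4 = 518*4 = 2072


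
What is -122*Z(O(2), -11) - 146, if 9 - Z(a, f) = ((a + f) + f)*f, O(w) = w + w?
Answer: 22912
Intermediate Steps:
O(w) = 2*w
Z(a, f) = 9 - f*(a + 2*f) (Z(a, f) = 9 - ((a + f) + f)*f = 9 - (a + 2*f)*f = 9 - f*(a + 2*f))
-122*Z(O(2), -11) - 146 = -122*(9 - 2*(-11)² - 1*2*2*(-11)) - 146 = -122*(9 - 2*121 - 1*4*(-11)) - 146 = -122*(9 - 242 + 44) - 146 = -122*(-189) - 146 = 23058 - 146 = 22912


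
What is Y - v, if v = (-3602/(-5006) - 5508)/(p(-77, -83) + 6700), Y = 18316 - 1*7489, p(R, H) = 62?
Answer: 183263856245/16925286 ≈ 10828.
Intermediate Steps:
Y = 10827 (Y = 18316 - 7489 = 10827)
v = -13784723/16925286 (v = (-3602/(-5006) - 5508)/(62 + 6700) = (-3602*(-1/5006) - 5508)/6762 = (1801/2503 - 5508)*(1/6762) = -13784723/2503*1/6762 = -13784723/16925286 ≈ -0.81445)
Y - v = 10827 - 1*(-13784723/16925286) = 10827 + 13784723/16925286 = 183263856245/16925286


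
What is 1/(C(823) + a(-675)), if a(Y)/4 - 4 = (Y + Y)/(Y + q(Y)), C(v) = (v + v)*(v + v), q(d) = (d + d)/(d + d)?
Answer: 337/913047584 ≈ 3.6909e-7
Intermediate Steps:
q(d) = 1 (q(d) = (2*d)/((2*d)) = (2*d)*(1/(2*d)) = 1)
C(v) = 4*v² (C(v) = (2*v)*(2*v) = 4*v²)
a(Y) = 16 + 8*Y/(1 + Y) (a(Y) = 16 + 4*((Y + Y)/(Y + 1)) = 16 + 4*((2*Y)/(1 + Y)) = 16 + 4*(2*Y/(1 + Y)) = 16 + 8*Y/(1 + Y))
1/(C(823) + a(-675)) = 1/(4*823² + 8*(2 + 3*(-675))/(1 - 675)) = 1/(4*677329 + 8*(2 - 2025)/(-674)) = 1/(2709316 + 8*(-1/674)*(-2023)) = 1/(2709316 + 8092/337) = 1/(913047584/337) = 337/913047584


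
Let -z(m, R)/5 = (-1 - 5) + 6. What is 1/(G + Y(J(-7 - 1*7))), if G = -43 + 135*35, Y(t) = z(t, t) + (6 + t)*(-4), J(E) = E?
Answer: 1/4714 ≈ 0.00021213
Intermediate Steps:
z(m, R) = 0 (z(m, R) = -5*((-1 - 5) + 6) = -5*(-6 + 6) = -5*0 = 0)
Y(t) = -24 - 4*t (Y(t) = 0 + (6 + t)*(-4) = 0 + (-24 - 4*t) = -24 - 4*t)
G = 4682 (G = -43 + 4725 = 4682)
1/(G + Y(J(-7 - 1*7))) = 1/(4682 + (-24 - 4*(-7 - 1*7))) = 1/(4682 + (-24 - 4*(-7 - 7))) = 1/(4682 + (-24 - 4*(-14))) = 1/(4682 + (-24 + 56)) = 1/(4682 + 32) = 1/4714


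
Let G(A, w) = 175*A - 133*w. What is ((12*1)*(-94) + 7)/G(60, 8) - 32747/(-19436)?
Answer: 35901617/22924762 ≈ 1.5661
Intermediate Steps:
G(A, w) = -133*w + 175*A
((12*1)*(-94) + 7)/G(60, 8) - 32747/(-19436) = ((12*1)*(-94) + 7)/(-133*8 + 175*60) - 32747/(-19436) = (12*(-94) + 7)/(-1064 + 10500) - 32747*(-1/19436) = (-1128 + 7)/9436 + 32747/19436 = -1121*1/9436 + 32747/19436 = -1121/9436 + 32747/19436 = 35901617/22924762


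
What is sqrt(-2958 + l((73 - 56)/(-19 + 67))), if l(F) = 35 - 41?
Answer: 2*I*sqrt(741) ≈ 54.443*I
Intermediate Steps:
l(F) = -6
sqrt(-2958 + l((73 - 56)/(-19 + 67))) = sqrt(-2958 - 6) = sqrt(-2964) = 2*I*sqrt(741)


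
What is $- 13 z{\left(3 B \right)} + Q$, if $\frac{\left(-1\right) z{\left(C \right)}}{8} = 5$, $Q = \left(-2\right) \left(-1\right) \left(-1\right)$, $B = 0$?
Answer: $518$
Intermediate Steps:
$Q = -2$ ($Q = 2 \left(-1\right) = -2$)
$z{\left(C \right)} = -40$ ($z{\left(C \right)} = \left(-8\right) 5 = -40$)
$- 13 z{\left(3 B \right)} + Q = \left(-13\right) \left(-40\right) - 2 = 520 - 2 = 518$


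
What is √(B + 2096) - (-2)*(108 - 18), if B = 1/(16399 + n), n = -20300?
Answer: 180 + √31896506995/3901 ≈ 225.78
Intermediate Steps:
B = -1/3901 (B = 1/(16399 - 20300) = 1/(-3901) = -1/3901 ≈ -0.00025634)
√(B + 2096) - (-2)*(108 - 18) = √(-1/3901 + 2096) - (-2)*(108 - 18) = √(8176495/3901) - (-2)*90 = √31896506995/3901 - 1*(-180) = √31896506995/3901 + 180 = 180 + √31896506995/3901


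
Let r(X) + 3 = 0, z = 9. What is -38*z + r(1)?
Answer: -345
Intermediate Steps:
r(X) = -3 (r(X) = -3 + 0 = -3)
-38*z + r(1) = -38*9 - 3 = -342 - 3 = -345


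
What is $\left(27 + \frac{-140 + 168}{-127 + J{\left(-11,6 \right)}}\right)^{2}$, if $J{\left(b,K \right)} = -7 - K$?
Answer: $\frac{17956}{25} \approx 718.24$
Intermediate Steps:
$\left(27 + \frac{-140 + 168}{-127 + J{\left(-11,6 \right)}}\right)^{2} = \left(27 + \frac{-140 + 168}{-127 - 13}\right)^{2} = \left(27 + \frac{28}{-127 - 13}\right)^{2} = \left(27 + \frac{28}{-140}\right)^{2} = \left(27 + 28 \left(- \frac{1}{140}\right)\right)^{2} = \left(27 - \frac{1}{5}\right)^{2} = \left(\frac{134}{5}\right)^{2} = \frac{17956}{25}$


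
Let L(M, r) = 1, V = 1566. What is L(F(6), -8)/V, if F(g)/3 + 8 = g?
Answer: 1/1566 ≈ 0.00063857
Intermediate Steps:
F(g) = -24 + 3*g
L(F(6), -8)/V = 1/1566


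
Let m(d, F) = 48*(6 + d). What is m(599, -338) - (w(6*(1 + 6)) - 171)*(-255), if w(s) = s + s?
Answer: 6855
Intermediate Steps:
m(d, F) = 288 + 48*d
w(s) = 2*s
m(599, -338) - (w(6*(1 + 6)) - 171)*(-255) = (288 + 48*599) - (2*(6*(1 + 6)) - 171)*(-255) = (288 + 28752) - (2*(6*7) - 171)*(-255) = 29040 - (2*42 - 171)*(-255) = 29040 - (84 - 171)*(-255) = 29040 - (-87)*(-255) = 29040 - 1*22185 = 29040 - 22185 = 6855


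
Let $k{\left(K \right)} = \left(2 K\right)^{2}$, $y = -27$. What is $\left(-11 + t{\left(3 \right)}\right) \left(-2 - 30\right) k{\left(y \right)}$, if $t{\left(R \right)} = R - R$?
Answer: $1026432$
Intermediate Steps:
$k{\left(K \right)} = 4 K^{2}$
$t{\left(R \right)} = 0$
$\left(-11 + t{\left(3 \right)}\right) \left(-2 - 30\right) k{\left(y \right)} = \left(-11 + 0\right) \left(-2 - 30\right) 4 \left(-27\right)^{2} = \left(-11\right) \left(-32\right) 4 \cdot 729 = 352 \cdot 2916 = 1026432$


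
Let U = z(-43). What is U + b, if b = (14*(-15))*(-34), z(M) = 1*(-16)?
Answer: 7124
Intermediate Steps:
z(M) = -16
U = -16
b = 7140 (b = -210*(-34) = 7140)
U + b = -16 + 7140 = 7124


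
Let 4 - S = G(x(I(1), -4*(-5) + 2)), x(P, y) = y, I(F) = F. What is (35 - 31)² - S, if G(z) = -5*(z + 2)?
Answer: -108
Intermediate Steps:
G(z) = -10 - 5*z (G(z) = -5*(2 + z) = -10 - 5*z)
S = 124 (S = 4 - (-10 - 5*(-4*(-5) + 2)) = 4 - (-10 - 5*(20 + 2)) = 4 - (-10 - 5*22) = 4 - (-10 - 110) = 4 - 1*(-120) = 4 + 120 = 124)
(35 - 31)² - S = (35 - 31)² - 1*124 = 4² - 124 = 16 - 124 = -108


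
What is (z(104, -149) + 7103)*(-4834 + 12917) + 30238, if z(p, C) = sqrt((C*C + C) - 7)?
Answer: 57443787 + 8083*sqrt(22045) ≈ 5.8644e+7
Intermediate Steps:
z(p, C) = sqrt(-7 + C + C**2) (z(p, C) = sqrt((C**2 + C) - 7) = sqrt((C + C**2) - 7) = sqrt(-7 + C + C**2))
(z(104, -149) + 7103)*(-4834 + 12917) + 30238 = (sqrt(-7 - 149 + (-149)**2) + 7103)*(-4834 + 12917) + 30238 = (sqrt(-7 - 149 + 22201) + 7103)*8083 + 30238 = (sqrt(22045) + 7103)*8083 + 30238 = (7103 + sqrt(22045))*8083 + 30238 = (57413549 + 8083*sqrt(22045)) + 30238 = 57443787 + 8083*sqrt(22045)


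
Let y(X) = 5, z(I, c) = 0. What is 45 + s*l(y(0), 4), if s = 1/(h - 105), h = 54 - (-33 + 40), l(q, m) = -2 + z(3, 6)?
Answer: 1306/29 ≈ 45.034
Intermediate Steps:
l(q, m) = -2 (l(q, m) = -2 + 0 = -2)
h = 47 (h = 54 - 1*7 = 54 - 7 = 47)
s = -1/58 (s = 1/(47 - 105) = 1/(-58) = -1/58 ≈ -0.017241)
45 + s*l(y(0), 4) = 45 - 1/58*(-2) = 45 + 1/29 = 1306/29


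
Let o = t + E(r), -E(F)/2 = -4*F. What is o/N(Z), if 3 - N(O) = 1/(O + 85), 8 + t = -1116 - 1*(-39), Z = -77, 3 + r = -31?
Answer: -472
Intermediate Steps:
r = -34 (r = -3 - 31 = -34)
E(F) = 8*F (E(F) = -(-8)*F = 8*F)
t = -1085 (t = -8 + (-1116 - 1*(-39)) = -8 + (-1116 + 39) = -8 - 1077 = -1085)
N(O) = 3 - 1/(85 + O) (N(O) = 3 - 1/(O + 85) = 3 - 1/(85 + O))
o = -1357 (o = -1085 + 8*(-34) = -1085 - 272 = -1357)
o/N(Z) = -1357*(85 - 77)/(254 + 3*(-77)) = -1357*8/(254 - 231) = -1357/((⅛)*23) = -1357/23/8 = -1357*8/23 = -472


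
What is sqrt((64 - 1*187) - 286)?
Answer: I*sqrt(409) ≈ 20.224*I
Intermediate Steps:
sqrt((64 - 1*187) - 286) = sqrt((64 - 187) - 286) = sqrt(-123 - 286) = sqrt(-409) = I*sqrt(409)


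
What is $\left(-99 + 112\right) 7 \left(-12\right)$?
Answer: $-1092$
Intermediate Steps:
$\left(-99 + 112\right) 7 \left(-12\right) = 13 \left(-84\right) = -1092$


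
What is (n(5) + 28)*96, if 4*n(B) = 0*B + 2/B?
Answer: 13488/5 ≈ 2697.6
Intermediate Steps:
n(B) = 1/(2*B) (n(B) = (0*B + 2/B)/4 = (0 + 2/B)/4 = (2/B)/4 = 1/(2*B))
(n(5) + 28)*96 = ((½)/5 + 28)*96 = ((½)*(⅕) + 28)*96 = (⅒ + 28)*96 = (281/10)*96 = 13488/5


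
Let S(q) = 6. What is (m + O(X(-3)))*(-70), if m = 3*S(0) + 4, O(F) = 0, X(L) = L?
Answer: -1540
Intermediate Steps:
m = 22 (m = 3*6 + 4 = 18 + 4 = 22)
(m + O(X(-3)))*(-70) = (22 + 0)*(-70) = 22*(-70) = -1540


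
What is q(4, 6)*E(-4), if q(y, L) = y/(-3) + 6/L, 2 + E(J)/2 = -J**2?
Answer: 12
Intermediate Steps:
E(J) = -4 - 2*J**2 (E(J) = -4 + 2*(-J**2) = -4 - 2*J**2)
q(y, L) = 6/L - y/3 (q(y, L) = y*(-1/3) + 6/L = -y/3 + 6/L = 6/L - y/3)
q(4, 6)*E(-4) = (6/6 - 1/3*4)*(-4 - 2*(-4)**2) = (6*(1/6) - 4/3)*(-4 - 2*16) = (1 - 4/3)*(-4 - 32) = -1/3*(-36) = 12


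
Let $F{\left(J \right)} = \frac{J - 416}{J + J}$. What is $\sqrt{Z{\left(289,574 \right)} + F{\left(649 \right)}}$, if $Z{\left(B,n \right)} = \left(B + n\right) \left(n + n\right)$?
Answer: $\frac{\sqrt{1669176060530}}{1298} \approx 995.35$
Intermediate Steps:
$Z{\left(B,n \right)} = 2 n \left(B + n\right)$ ($Z{\left(B,n \right)} = \left(B + n\right) 2 n = 2 n \left(B + n\right)$)
$F{\left(J \right)} = \frac{-416 + J}{2 J}$
$\sqrt{Z{\left(289,574 \right)} + F{\left(649 \right)}} = \sqrt{2 \cdot 574 \left(289 + 574\right) + \frac{-416 + 649}{2 \cdot 649}} = \sqrt{2 \cdot 574 \cdot 863 + \frac{1}{2} \cdot \frac{1}{649} \cdot 233} = \sqrt{990724 + \frac{233}{1298}} = \sqrt{\frac{1285959985}{1298}} = \frac{\sqrt{1669176060530}}{1298}$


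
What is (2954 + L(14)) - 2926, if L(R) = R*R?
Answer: 224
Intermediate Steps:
L(R) = R²
(2954 + L(14)) - 2926 = (2954 + 14²) - 2926 = (2954 + 196) - 2926 = 3150 - 2926 = 224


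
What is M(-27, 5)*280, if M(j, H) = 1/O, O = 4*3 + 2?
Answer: 20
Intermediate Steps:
O = 14 (O = 12 + 2 = 14)
M(j, H) = 1/14
M(-27, 5)*280 = (1/14)*280 = 20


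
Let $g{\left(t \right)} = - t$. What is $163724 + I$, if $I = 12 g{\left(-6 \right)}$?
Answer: $163796$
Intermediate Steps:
$I = 72$ ($I = 12 \left(\left(-1\right) \left(-6\right)\right) = 12 \cdot 6 = 72$)
$163724 + I = 163724 + 72 = 163796$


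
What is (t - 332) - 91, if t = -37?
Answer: -460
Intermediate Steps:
(t - 332) - 91 = (-37 - 332) - 91 = -369 - 91 = -460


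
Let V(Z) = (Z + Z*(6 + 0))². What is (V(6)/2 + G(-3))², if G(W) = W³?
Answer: 731025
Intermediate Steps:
V(Z) = 49*Z² (V(Z) = (Z + Z*6)² = (Z + 6*Z)² = (7*Z)² = 49*Z²)
(V(6)/2 + G(-3))² = ((49*6²)/2 + (-3)³)² = ((49*36)*(½) - 27)² = (1764*(½) - 27)² = (882 - 27)² = 855² = 731025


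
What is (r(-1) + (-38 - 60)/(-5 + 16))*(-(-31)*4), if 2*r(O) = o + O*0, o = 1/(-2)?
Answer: -12493/11 ≈ -1135.7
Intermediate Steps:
o = -½ ≈ -0.50000
r(O) = -¼ (r(O) = (-½ + O*0)/2 = (-½ + 0)/2 = (½)*(-½) = -¼)
(r(-1) + (-38 - 60)/(-5 + 16))*(-(-31)*4) = (-¼ + (-38 - 60)/(-5 + 16))*(-(-31)*4) = (-¼ - 98/11)*(-1*(-124)) = (-¼ - 98*1/11)*124 = (-¼ - 98/11)*124 = -403/44*124 = -12493/11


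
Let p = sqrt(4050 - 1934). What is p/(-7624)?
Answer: -23/3812 ≈ -0.0060336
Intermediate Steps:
p = 46 (p = sqrt(2116) = 46)
p/(-7624) = 46/(-7624) = 46*(-1/7624) = -23/3812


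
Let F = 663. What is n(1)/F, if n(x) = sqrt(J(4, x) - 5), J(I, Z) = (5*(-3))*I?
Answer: I*sqrt(65)/663 ≈ 0.01216*I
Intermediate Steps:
J(I, Z) = -15*I
n(x) = I*sqrt(65) (n(x) = sqrt(-15*4 - 5) = sqrt(-60 - 5) = sqrt(-65) = I*sqrt(65))
n(1)/F = (I*sqrt(65))/663 = (I*sqrt(65))*(1/663) = I*sqrt(65)/663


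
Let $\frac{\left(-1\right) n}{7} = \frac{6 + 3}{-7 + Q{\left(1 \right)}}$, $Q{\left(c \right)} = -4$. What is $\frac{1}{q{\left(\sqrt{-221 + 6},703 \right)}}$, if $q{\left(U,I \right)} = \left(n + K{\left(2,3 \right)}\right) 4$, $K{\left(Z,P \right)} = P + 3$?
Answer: $\frac{11}{516} \approx 0.021318$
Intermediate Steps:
$K{\left(Z,P \right)} = 3 + P$
$n = \frac{63}{11}$ ($n = - 7 \frac{6 + 3}{-7 - 4} = - 7 \frac{9}{-11} = - 7 \cdot 9 \left(- \frac{1}{11}\right) = \left(-7\right) \left(- \frac{9}{11}\right) = \frac{63}{11} \approx 5.7273$)
$q{\left(U,I \right)} = \frac{516}{11}$ ($q{\left(U,I \right)} = \left(\frac{63}{11} + \left(3 + 3\right)\right) 4 = \left(\frac{63}{11} + 6\right) 4 = \frac{129}{11} \cdot 4 = \frac{516}{11}$)
$\frac{1}{q{\left(\sqrt{-221 + 6},703 \right)}} = \frac{1}{\frac{516}{11}} = \frac{11}{516}$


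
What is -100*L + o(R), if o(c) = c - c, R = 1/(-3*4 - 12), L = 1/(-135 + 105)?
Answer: 10/3 ≈ 3.3333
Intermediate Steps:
L = -1/30 (L = 1/(-30) = -1/30 ≈ -0.033333)
R = -1/24 (R = 1/(-12 - 12) = 1/(-24) = -1/24 ≈ -0.041667)
o(c) = 0
-100*L + o(R) = -100*(-1/30) + 0 = 10/3 + 0 = 10/3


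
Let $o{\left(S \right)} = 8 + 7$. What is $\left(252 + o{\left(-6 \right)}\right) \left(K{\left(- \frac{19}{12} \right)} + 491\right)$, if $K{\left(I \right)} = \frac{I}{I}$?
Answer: $131364$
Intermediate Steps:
$o{\left(S \right)} = 15$
$K{\left(I \right)} = 1$
$\left(252 + o{\left(-6 \right)}\right) \left(K{\left(- \frac{19}{12} \right)} + 491\right) = \left(252 + 15\right) \left(1 + 491\right) = 267 \cdot 492 = 131364$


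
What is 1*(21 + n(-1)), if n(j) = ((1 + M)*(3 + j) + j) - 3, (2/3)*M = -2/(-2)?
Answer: 22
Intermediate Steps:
M = 3/2 (M = 3*(-2/(-2))/2 = 3*(-2*(-½))/2 = (3/2)*1 = 3/2 ≈ 1.5000)
n(j) = 9/2 + 7*j/2 (n(j) = ((1 + 3/2)*(3 + j) + j) - 3 = (5*(3 + j)/2 + j) - 3 = ((15/2 + 5*j/2) + j) - 3 = (15/2 + 7*j/2) - 3 = 9/2 + 7*j/2)
1*(21 + n(-1)) = 1*(21 + (9/2 + (7/2)*(-1))) = 1*(21 + (9/2 - 7/2)) = 1*(21 + 1) = 1*22 = 22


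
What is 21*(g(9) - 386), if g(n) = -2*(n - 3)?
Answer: -8358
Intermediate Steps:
g(n) = 6 - 2*n (g(n) = -2*(-3 + n) = 6 - 2*n)
21*(g(9) - 386) = 21*((6 - 2*9) - 386) = 21*((6 - 18) - 386) = 21*(-12 - 386) = 21*(-398) = -8358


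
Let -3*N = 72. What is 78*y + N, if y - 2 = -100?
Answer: -7668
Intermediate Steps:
y = -98 (y = 2 - 100 = -98)
N = -24 (N = -⅓*72 = -24)
78*y + N = 78*(-98) - 24 = -7644 - 24 = -7668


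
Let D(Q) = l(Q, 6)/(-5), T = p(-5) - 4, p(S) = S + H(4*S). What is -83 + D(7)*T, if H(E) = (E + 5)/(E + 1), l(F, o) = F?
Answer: -6793/95 ≈ -71.505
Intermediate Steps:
H(E) = (5 + E)/(1 + E)
p(S) = S + (5 + 4*S)/(1 + 4*S)
T = -156/19 (T = (5 + 4*(-5)² + 5*(-5))/(1 + 4*(-5)) - 4 = (5 + 4*25 - 25)/(1 - 20) - 4 = (5 + 100 - 25)/(-19) - 4 = -1/19*80 - 4 = -80/19 - 4 = -156/19 ≈ -8.2105)
D(Q) = -Q/5 (D(Q) = Q/(-5) = Q*(-⅕) = -Q/5)
-83 + D(7)*T = -83 - ⅕*7*(-156/19) = -83 - 7/5*(-156/19) = -83 + 1092/95 = -6793/95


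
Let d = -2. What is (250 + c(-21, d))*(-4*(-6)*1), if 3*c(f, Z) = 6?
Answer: 6048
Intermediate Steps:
c(f, Z) = 2 (c(f, Z) = (1/3)*6 = 2)
(250 + c(-21, d))*(-4*(-6)*1) = (250 + 2)*(-4*(-6)*1) = 252*(24*1) = 252*24 = 6048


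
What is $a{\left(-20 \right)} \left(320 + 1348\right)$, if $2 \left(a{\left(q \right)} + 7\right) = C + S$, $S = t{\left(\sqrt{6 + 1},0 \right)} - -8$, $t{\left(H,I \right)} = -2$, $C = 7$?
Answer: $-834$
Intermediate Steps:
$S = 6$ ($S = -2 - -8 = -2 + 8 = 6$)
$a{\left(q \right)} = - \frac{1}{2}$ ($a{\left(q \right)} = -7 + \frac{7 + 6}{2} = -7 + \frac{1}{2} \cdot 13 = -7 + \frac{13}{2} = - \frac{1}{2}$)
$a{\left(-20 \right)} \left(320 + 1348\right) = - \frac{320 + 1348}{2} = \left(- \frac{1}{2}\right) 1668 = -834$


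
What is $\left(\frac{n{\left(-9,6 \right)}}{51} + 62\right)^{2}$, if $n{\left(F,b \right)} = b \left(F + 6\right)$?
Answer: $\frac{1098304}{289} \approx 3800.4$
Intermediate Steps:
$n{\left(F,b \right)} = b \left(6 + F\right)$
$\left(\frac{n{\left(-9,6 \right)}}{51} + 62\right)^{2} = \left(\frac{6 \left(6 - 9\right)}{51} + 62\right)^{2} = \left(6 \left(-3\right) \frac{1}{51} + 62\right)^{2} = \left(\left(-18\right) \frac{1}{51} + 62\right)^{2} = \left(- \frac{6}{17} + 62\right)^{2} = \left(\frac{1048}{17}\right)^{2} = \frac{1098304}{289}$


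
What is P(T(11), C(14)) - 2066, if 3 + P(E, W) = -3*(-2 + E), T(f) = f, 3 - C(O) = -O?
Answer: -2096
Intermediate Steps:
C(O) = 3 + O (C(O) = 3 - (-1)*O = 3 + O)
P(E, W) = 3 - 3*E (P(E, W) = -3 - 3*(-2 + E) = -3 + (6 - 3*E) = 3 - 3*E)
P(T(11), C(14)) - 2066 = (3 - 3*11) - 2066 = (3 - 33) - 2066 = -30 - 2066 = -2096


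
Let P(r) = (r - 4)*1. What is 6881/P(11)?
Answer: 983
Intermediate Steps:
P(r) = -4 + r (P(r) = (-4 + r)*1 = -4 + r)
6881/P(11) = 6881/(-4 + 11) = 6881/7 = 6881*(1/7) = 983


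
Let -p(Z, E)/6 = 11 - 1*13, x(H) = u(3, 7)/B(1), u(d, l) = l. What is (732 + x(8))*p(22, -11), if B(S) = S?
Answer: 8868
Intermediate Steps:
x(H) = 7 (x(H) = 7/1 = 7*1 = 7)
p(Z, E) = 12 (p(Z, E) = -6*(11 - 1*13) = -6*(11 - 13) = -6*(-2) = 12)
(732 + x(8))*p(22, -11) = (732 + 7)*12 = 739*12 = 8868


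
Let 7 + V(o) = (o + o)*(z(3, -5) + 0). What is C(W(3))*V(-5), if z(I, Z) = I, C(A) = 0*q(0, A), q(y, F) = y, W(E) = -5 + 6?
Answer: 0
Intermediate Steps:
W(E) = 1
C(A) = 0 (C(A) = 0*0 = 0)
V(o) = -7 + 6*o (V(o) = -7 + (o + o)*(3 + 0) = -7 + (2*o)*3 = -7 + 6*o)
C(W(3))*V(-5) = 0*(-7 + 6*(-5)) = 0*(-7 - 30) = 0*(-37) = 0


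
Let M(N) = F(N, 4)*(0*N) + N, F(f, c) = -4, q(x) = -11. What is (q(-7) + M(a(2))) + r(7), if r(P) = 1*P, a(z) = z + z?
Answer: 0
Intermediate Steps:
a(z) = 2*z
r(P) = P
M(N) = N (M(N) = -0*N + N = -4*0 + N = 0 + N = N)
(q(-7) + M(a(2))) + r(7) = (-11 + 2*2) + 7 = (-11 + 4) + 7 = -7 + 7 = 0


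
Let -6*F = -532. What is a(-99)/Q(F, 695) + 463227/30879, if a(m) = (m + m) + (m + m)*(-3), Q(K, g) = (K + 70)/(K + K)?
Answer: 80069485/174981 ≈ 457.59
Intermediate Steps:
F = 266/3 (F = -⅙*(-532) = 266/3 ≈ 88.667)
Q(K, g) = (70 + K)/(2*K) (Q(K, g) = (70 + K)/((2*K)) = (70 + K)*(1/(2*K)) = (70 + K)/(2*K))
a(m) = -4*m (a(m) = 2*m + (2*m)*(-3) = 2*m - 6*m = -4*m)
a(-99)/Q(F, 695) + 463227/30879 = (-4*(-99))/(((70 + 266/3)/(2*(266/3)))) + 463227/30879 = 396/(((½)*(3/266)*(476/3))) + 463227*(1/30879) = 396/(17/19) + 154409/10293 = 396*(19/17) + 154409/10293 = 7524/17 + 154409/10293 = 80069485/174981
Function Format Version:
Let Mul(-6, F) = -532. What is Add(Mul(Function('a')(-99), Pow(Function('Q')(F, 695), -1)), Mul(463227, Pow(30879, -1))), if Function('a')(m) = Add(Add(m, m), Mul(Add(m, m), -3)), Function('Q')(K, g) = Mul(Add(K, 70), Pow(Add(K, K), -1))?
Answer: Rational(80069485, 174981) ≈ 457.59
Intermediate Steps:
F = Rational(266, 3) (F = Mul(Rational(-1, 6), -532) = Rational(266, 3) ≈ 88.667)
Function('Q')(K, g) = Mul(Rational(1, 2), Pow(K, -1), Add(70, K)) (Function('Q')(K, g) = Mul(Add(70, K), Pow(Mul(2, K), -1)) = Mul(Add(70, K), Mul(Rational(1, 2), Pow(K, -1))) = Mul(Rational(1, 2), Pow(K, -1), Add(70, K)))
Function('a')(m) = Mul(-4, m) (Function('a')(m) = Add(Mul(2, m), Mul(Mul(2, m), -3)) = Add(Mul(2, m), Mul(-6, m)) = Mul(-4, m))
Add(Mul(Function('a')(-99), Pow(Function('Q')(F, 695), -1)), Mul(463227, Pow(30879, -1))) = Add(Mul(Mul(-4, -99), Pow(Mul(Rational(1, 2), Pow(Rational(266, 3), -1), Add(70, Rational(266, 3))), -1)), Mul(463227, Pow(30879, -1))) = Add(Mul(396, Pow(Mul(Rational(1, 2), Rational(3, 266), Rational(476, 3)), -1)), Mul(463227, Rational(1, 30879))) = Add(Mul(396, Pow(Rational(17, 19), -1)), Rational(154409, 10293)) = Add(Mul(396, Rational(19, 17)), Rational(154409, 10293)) = Add(Rational(7524, 17), Rational(154409, 10293)) = Rational(80069485, 174981)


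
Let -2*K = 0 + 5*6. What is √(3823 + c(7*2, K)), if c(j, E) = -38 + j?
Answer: √3799 ≈ 61.636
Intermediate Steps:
K = -15 (K = -(0 + 5*6)/2 = -(0 + 30)/2 = -½*30 = -15)
√(3823 + c(7*2, K)) = √(3823 + (-38 + 7*2)) = √(3823 + (-38 + 14)) = √(3823 - 24) = √3799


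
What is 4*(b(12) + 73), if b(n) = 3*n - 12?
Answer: 388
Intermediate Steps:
b(n) = -12 + 3*n
4*(b(12) + 73) = 4*((-12 + 3*12) + 73) = 4*((-12 + 36) + 73) = 4*(24 + 73) = 4*97 = 388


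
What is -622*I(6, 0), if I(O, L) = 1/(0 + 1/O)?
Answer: -3732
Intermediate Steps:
I(O, L) = O (I(O, L) = 1/(1/O) = O)
-622*I(6, 0) = -622*6 = -3732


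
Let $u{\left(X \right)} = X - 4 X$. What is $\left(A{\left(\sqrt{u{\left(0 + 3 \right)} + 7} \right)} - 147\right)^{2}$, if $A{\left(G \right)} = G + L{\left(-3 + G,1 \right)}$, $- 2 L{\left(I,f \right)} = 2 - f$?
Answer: $\frac{87017}{4} - 295 i \sqrt{2} \approx 21754.0 - 417.19 i$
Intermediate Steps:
$u{\left(X \right)} = - 3 X$
$L{\left(I,f \right)} = -1 + \frac{f}{2}$ ($L{\left(I,f \right)} = - \frac{2 - f}{2} = -1 + \frac{f}{2}$)
$A{\left(G \right)} = - \frac{1}{2} + G$ ($A{\left(G \right)} = G + \left(-1 + \frac{1}{2} \cdot 1\right) = G + \left(-1 + \frac{1}{2}\right) = G - \frac{1}{2} = - \frac{1}{2} + G$)
$\left(A{\left(\sqrt{u{\left(0 + 3 \right)} + 7} \right)} - 147\right)^{2} = \left(\left(- \frac{1}{2} + \sqrt{- 3 \left(0 + 3\right) + 7}\right) - 147\right)^{2} = \left(\left(- \frac{1}{2} + \sqrt{\left(-3\right) 3 + 7}\right) - 147\right)^{2} = \left(\left(- \frac{1}{2} + \sqrt{-9 + 7}\right) - 147\right)^{2} = \left(\left(- \frac{1}{2} + \sqrt{-2}\right) - 147\right)^{2} = \left(\left(- \frac{1}{2} + i \sqrt{2}\right) - 147\right)^{2} = \left(- \frac{295}{2} + i \sqrt{2}\right)^{2}$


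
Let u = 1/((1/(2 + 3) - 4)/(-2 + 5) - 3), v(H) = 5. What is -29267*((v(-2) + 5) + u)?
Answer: -18291875/64 ≈ -2.8581e+5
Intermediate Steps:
u = -15/64 (u = 1/((1/5 - 4)/3 - 3) = 1/((1/5 - 4)*(1/3) - 3) = 1/(-19/5*1/3 - 3) = 1/(-19/15 - 3) = 1/(-64/15) = -15/64 ≈ -0.23438)
-29267*((v(-2) + 5) + u) = -29267*((5 + 5) - 15/64) = -29267*(10 - 15/64) = -29267*625/64 = -18291875/64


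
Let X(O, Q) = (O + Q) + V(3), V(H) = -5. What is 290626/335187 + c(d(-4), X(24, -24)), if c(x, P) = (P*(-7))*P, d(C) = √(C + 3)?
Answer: -58367099/335187 ≈ -174.13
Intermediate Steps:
X(O, Q) = -5 + O + Q (X(O, Q) = (O + Q) - 5 = -5 + O + Q)
d(C) = √(3 + C)
c(x, P) = -7*P² (c(x, P) = (-7*P)*P = -7*P²)
290626/335187 + c(d(-4), X(24, -24)) = 290626/335187 - 7*(-5 + 24 - 24)² = 290626*(1/335187) - 7*(-5)² = 290626/335187 - 7*25 = 290626/335187 - 175 = -58367099/335187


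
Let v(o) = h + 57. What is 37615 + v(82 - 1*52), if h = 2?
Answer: 37674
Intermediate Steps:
v(o) = 59 (v(o) = 2 + 57 = 59)
37615 + v(82 - 1*52) = 37615 + 59 = 37674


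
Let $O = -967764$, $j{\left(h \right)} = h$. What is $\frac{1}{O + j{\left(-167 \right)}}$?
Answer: $- \frac{1}{967931} \approx -1.0331 \cdot 10^{-6}$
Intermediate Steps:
$\frac{1}{O + j{\left(-167 \right)}} = \frac{1}{-967764 - 167} = \frac{1}{-967931} = - \frac{1}{967931}$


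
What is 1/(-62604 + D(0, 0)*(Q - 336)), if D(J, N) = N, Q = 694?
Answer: -1/62604 ≈ -1.5973e-5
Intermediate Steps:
1/(-62604 + D(0, 0)*(Q - 336)) = 1/(-62604 + 0*(694 - 336)) = 1/(-62604 + 0*358) = 1/(-62604 + 0) = 1/(-62604) = -1/62604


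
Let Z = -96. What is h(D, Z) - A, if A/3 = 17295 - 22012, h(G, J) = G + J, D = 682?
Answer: 14737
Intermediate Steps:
A = -14151 (A = 3*(17295 - 22012) = 3*(-4717) = -14151)
h(D, Z) - A = (682 - 96) - 1*(-14151) = 586 + 14151 = 14737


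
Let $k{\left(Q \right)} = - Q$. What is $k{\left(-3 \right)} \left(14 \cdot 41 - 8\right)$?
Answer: $1698$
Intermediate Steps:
$k{\left(-3 \right)} \left(14 \cdot 41 - 8\right) = \left(-1\right) \left(-3\right) \left(14 \cdot 41 - 8\right) = 3 \left(574 - 8\right) = 3 \cdot 566 = 1698$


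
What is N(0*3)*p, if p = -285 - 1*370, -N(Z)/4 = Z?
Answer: 0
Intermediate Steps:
N(Z) = -4*Z
p = -655 (p = -285 - 370 = -655)
N(0*3)*p = -0*3*(-655) = -4*0*(-655) = 0*(-655) = 0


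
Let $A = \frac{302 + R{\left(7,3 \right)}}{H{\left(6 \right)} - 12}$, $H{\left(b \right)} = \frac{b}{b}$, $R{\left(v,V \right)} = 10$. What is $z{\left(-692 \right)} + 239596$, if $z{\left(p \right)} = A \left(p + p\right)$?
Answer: $\frac{3067364}{11} \approx 2.7885 \cdot 10^{5}$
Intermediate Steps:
$H{\left(b \right)} = 1$
$A = - \frac{312}{11}$ ($A = \frac{302 + 10}{1 - 12} = \frac{312}{-11} = 312 \left(- \frac{1}{11}\right) = - \frac{312}{11} \approx -28.364$)
$z{\left(p \right)} = - \frac{624 p}{11}$ ($z{\left(p \right)} = - \frac{312 \left(p + p\right)}{11} = - \frac{312 \cdot 2 p}{11} = - \frac{624 p}{11}$)
$z{\left(-692 \right)} + 239596 = \left(- \frac{624}{11}\right) \left(-692\right) + 239596 = \frac{431808}{11} + 239596 = \frac{3067364}{11}$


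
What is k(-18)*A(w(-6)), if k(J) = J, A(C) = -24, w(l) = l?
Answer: 432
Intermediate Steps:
k(-18)*A(w(-6)) = -18*(-24) = 432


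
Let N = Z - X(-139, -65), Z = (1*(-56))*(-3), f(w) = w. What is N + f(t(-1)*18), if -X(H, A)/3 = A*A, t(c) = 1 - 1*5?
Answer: 12771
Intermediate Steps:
t(c) = -4 (t(c) = 1 - 5 = -4)
X(H, A) = -3*A**2 (X(H, A) = -3*A*A = -3*A**2)
Z = 168 (Z = -56*(-3) = 168)
N = 12843 (N = 168 - (-3)*(-65)**2 = 168 - (-3)*4225 = 168 - 1*(-12675) = 168 + 12675 = 12843)
N + f(t(-1)*18) = 12843 - 4*18 = 12843 - 72 = 12771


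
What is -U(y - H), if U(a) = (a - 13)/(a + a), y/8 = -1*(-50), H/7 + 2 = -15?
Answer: -253/519 ≈ -0.48748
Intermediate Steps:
H = -119 (H = -14 + 7*(-15) = -14 - 105 = -119)
y = 400 (y = 8*(-1*(-50)) = 8*50 = 400)
U(a) = (-13 + a)/(2*a) (U(a) = (-13 + a)/((2*a)) = (-13 + a)*(1/(2*a)) = (-13 + a)/(2*a))
-U(y - H) = -(-13 + (400 - 1*(-119)))/(2*(400 - 1*(-119))) = -(-13 + (400 + 119))/(2*(400 + 119)) = -(-13 + 519)/(2*519) = -506/(2*519) = -1*253/519 = -253/519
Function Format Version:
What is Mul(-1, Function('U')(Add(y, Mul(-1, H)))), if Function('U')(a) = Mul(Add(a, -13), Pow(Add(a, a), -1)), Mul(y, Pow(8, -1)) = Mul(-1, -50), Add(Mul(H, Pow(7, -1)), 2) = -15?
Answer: Rational(-253, 519) ≈ -0.48748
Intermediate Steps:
H = -119 (H = Add(-14, Mul(7, -15)) = Add(-14, -105) = -119)
y = 400 (y = Mul(8, Mul(-1, -50)) = Mul(8, 50) = 400)
Function('U')(a) = Mul(Rational(1, 2), Pow(a, -1), Add(-13, a)) (Function('U')(a) = Mul(Add(-13, a), Pow(Mul(2, a), -1)) = Mul(Add(-13, a), Mul(Rational(1, 2), Pow(a, -1))) = Mul(Rational(1, 2), Pow(a, -1), Add(-13, a)))
Mul(-1, Function('U')(Add(y, Mul(-1, H)))) = Mul(-1, Mul(Rational(1, 2), Pow(Add(400, Mul(-1, -119)), -1), Add(-13, Add(400, Mul(-1, -119))))) = Mul(-1, Mul(Rational(1, 2), Pow(Add(400, 119), -1), Add(-13, Add(400, 119)))) = Mul(-1, Mul(Rational(1, 2), Pow(519, -1), Add(-13, 519))) = Mul(-1, Mul(Rational(1, 2), Rational(1, 519), 506)) = Mul(-1, Rational(253, 519)) = Rational(-253, 519)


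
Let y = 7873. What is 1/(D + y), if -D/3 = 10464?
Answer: -1/23519 ≈ -4.2519e-5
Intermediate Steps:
D = -31392 (D = -3*10464 = -31392)
1/(D + y) = 1/(-31392 + 7873) = 1/(-23519) = -1/23519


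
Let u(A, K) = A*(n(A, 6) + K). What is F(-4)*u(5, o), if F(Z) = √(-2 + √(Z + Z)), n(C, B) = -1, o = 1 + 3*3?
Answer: 45*√(-2 + 2*I*√2) ≈ 38.502 + 74.38*I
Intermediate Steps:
o = 10 (o = 1 + 9 = 10)
u(A, K) = A*(-1 + K)
F(Z) = √(-2 + √2*√Z) (F(Z) = √(-2 + √(2*Z)) = √(-2 + √2*√Z))
F(-4)*u(5, o) = √(-2 + √2*√(-4))*(5*(-1 + 10)) = √(-2 + √2*(2*I))*(5*9) = √(-2 + 2*I*√2)*45 = 45*√(-2 + 2*I*√2)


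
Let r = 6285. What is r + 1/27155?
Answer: 170669176/27155 ≈ 6285.0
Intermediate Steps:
r + 1/27155 = 6285 + 1/27155 = 170669176/27155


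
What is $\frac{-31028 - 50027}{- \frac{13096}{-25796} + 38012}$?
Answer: $- \frac{522723695}{245142662} \approx -2.1323$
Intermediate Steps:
$\frac{-31028 - 50027}{- \frac{13096}{-25796} + 38012} = - \frac{81055}{\left(-13096\right) \left(- \frac{1}{25796}\right) + 38012} = - \frac{81055}{\frac{3274}{6449} + 38012} = - \frac{81055}{\frac{245142662}{6449}} = \left(-81055\right) \frac{6449}{245142662} = - \frac{522723695}{245142662}$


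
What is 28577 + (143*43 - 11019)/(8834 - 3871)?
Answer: 141822781/4963 ≈ 28576.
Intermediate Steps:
28577 + (143*43 - 11019)/(8834 - 3871) = 28577 + (6149 - 11019)/4963 = 28577 - 4870*1/4963 = 28577 - 4870/4963 = 141822781/4963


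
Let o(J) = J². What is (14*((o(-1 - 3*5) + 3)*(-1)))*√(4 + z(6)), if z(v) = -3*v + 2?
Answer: -7252*I*√3 ≈ -12561.0*I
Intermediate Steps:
z(v) = 2 - 3*v
(14*((o(-1 - 3*5) + 3)*(-1)))*√(4 + z(6)) = (14*(((-1 - 3*5)² + 3)*(-1)))*√(4 + (2 - 3*6)) = (14*(((-1 - 15)² + 3)*(-1)))*√(4 + (2 - 18)) = (14*(((-16)² + 3)*(-1)))*√(4 - 16) = (14*((256 + 3)*(-1)))*√(-12) = (14*(259*(-1)))*(2*I*√3) = (14*(-259))*(2*I*√3) = -7252*I*√3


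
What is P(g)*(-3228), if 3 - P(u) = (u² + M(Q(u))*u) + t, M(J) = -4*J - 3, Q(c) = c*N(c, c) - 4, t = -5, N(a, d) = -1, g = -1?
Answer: -51648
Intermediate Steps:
Q(c) = -4 - c (Q(c) = c*(-1) - 4 = -c - 4 = -4 - c)
M(J) = -3 - 4*J
P(u) = 8 - u² - u*(13 + 4*u) (P(u) = 3 - ((u² + (-3 - 4*(-4 - u))*u) - 5) = 3 - ((u² + (-3 + (16 + 4*u))*u) - 5) = 3 - ((u² + (13 + 4*u)*u) - 5) = 3 - ((u² + u*(13 + 4*u)) - 5) = 3 - (-5 + u² + u*(13 + 4*u)) = 3 + (5 - u² - u*(13 + 4*u)) = 8 - u² - u*(13 + 4*u))
P(g)*(-3228) = (8 - 13*(-1) - 5*(-1)²)*(-3228) = (8 + 13 - 5*1)*(-3228) = (8 + 13 - 5)*(-3228) = 16*(-3228) = -51648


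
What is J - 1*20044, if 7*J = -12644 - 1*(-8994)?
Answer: -143958/7 ≈ -20565.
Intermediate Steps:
J = -3650/7 (J = (-12644 - 1*(-8994))/7 = (-12644 + 8994)/7 = (⅐)*(-3650) = -3650/7 ≈ -521.43)
J - 1*20044 = -3650/7 - 1*20044 = -3650/7 - 20044 = -143958/7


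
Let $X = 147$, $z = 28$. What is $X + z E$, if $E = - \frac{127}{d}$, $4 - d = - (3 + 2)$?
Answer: $- \frac{2233}{9} \approx -248.11$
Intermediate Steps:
$d = 9$ ($d = 4 - - (3 + 2) = 4 - \left(-1\right) 5 = 4 - -5 = 4 + 5 = 9$)
$E = - \frac{127}{9} \approx -14.111$
$X + z E = 147 + 28 \left(- \frac{127}{9}\right) = 147 - \frac{3556}{9} = - \frac{2233}{9}$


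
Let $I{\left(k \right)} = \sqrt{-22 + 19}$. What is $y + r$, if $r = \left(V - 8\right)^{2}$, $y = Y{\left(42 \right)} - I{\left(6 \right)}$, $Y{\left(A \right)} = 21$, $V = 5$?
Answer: $30 - i \sqrt{3} \approx 30.0 - 1.732 i$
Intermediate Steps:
$I{\left(k \right)} = i \sqrt{3}$ ($I{\left(k \right)} = \sqrt{-3} = i \sqrt{3}$)
$y = 21 - i \sqrt{3} \approx 21.0 - 1.732 i$
$r = 9$ ($r = \left(5 - 8\right)^{2} = \left(-3\right)^{2} = 9$)
$y + r = \left(21 - i \sqrt{3}\right) + 9 = 30 - i \sqrt{3}$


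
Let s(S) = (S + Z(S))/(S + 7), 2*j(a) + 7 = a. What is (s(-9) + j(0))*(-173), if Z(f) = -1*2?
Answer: -346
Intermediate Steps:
Z(f) = -2
j(a) = -7/2 + a/2
s(S) = (-2 + S)/(7 + S) (s(S) = (S - 2)/(S + 7) = (-2 + S)/(7 + S))
(s(-9) + j(0))*(-173) = ((-2 - 9)/(7 - 9) + (-7/2 + (1/2)*0))*(-173) = (-11/(-2) + (-7/2 + 0))*(-173) = (-1/2*(-11) - 7/2)*(-173) = (11/2 - 7/2)*(-173) = 2*(-173) = -346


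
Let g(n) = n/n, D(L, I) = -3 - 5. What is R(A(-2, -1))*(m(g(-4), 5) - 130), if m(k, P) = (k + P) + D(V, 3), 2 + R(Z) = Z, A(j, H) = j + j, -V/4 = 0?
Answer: 792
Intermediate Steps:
V = 0 (V = -4*0 = 0)
D(L, I) = -8
g(n) = 1
A(j, H) = 2*j
R(Z) = -2 + Z
m(k, P) = -8 + P + k (m(k, P) = (k + P) - 8 = (P + k) - 8 = -8 + P + k)
R(A(-2, -1))*(m(g(-4), 5) - 130) = (-2 + 2*(-2))*((-8 + 5 + 1) - 130) = (-2 - 4)*(-2 - 130) = -6*(-132) = 792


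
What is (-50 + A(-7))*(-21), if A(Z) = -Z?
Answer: 903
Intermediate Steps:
(-50 + A(-7))*(-21) = (-50 - 1*(-7))*(-21) = (-50 + 7)*(-21) = -43*(-21) = 903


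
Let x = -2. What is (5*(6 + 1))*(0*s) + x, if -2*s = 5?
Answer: -2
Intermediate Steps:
s = -5/2 (s = -1/2*5 = -5/2 ≈ -2.5000)
(5*(6 + 1))*(0*s) + x = (5*(6 + 1))*(0*(-5/2)) - 2 = (5*7)*0 - 2 = 35*0 - 2 = 0 - 2 = -2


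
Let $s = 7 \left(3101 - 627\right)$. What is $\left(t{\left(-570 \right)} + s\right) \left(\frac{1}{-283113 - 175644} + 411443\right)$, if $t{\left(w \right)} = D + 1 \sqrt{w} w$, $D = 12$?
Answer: $\frac{3271078335545500}{458757} - \frac{35862947706500 i \sqrt{570}}{152919} \approx 7.1303 \cdot 10^{9} - 5.5992 \cdot 10^{9} i$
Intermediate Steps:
$s = 17318$ ($s = 7 \cdot 2474 = 17318$)
$t{\left(w \right)} = 12 + w^{\frac{3}{2}}$ ($t{\left(w \right)} = 12 + 1 \sqrt{w} w = 12 + \sqrt{w} w = 12 + w^{\frac{3}{2}}$)
$\left(t{\left(-570 \right)} + s\right) \left(\frac{1}{-283113 - 175644} + 411443\right) = \left(\left(12 + \left(-570\right)^{\frac{3}{2}}\right) + 17318\right) \left(\frac{1}{-283113 - 175644} + 411443\right) = \left(\left(12 - 570 i \sqrt{570}\right) + 17318\right) \left(\frac{1}{-458757} + 411443\right) = \left(17330 - 570 i \sqrt{570}\right) \left(- \frac{1}{458757} + 411443\right) = \left(17330 - 570 i \sqrt{570}\right) \frac{188752356350}{458757} = \frac{3271078335545500}{458757} - \frac{35862947706500 i \sqrt{570}}{152919}$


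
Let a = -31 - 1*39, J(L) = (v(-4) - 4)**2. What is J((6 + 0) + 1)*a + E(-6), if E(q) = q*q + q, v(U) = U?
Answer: -4450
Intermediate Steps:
E(q) = q + q**2 (E(q) = q**2 + q = q + q**2)
J(L) = 64 (J(L) = (-4 - 4)**2 = (-8)**2 = 64)
a = -70 (a = -31 - 39 = -70)
J((6 + 0) + 1)*a + E(-6) = 64*(-70) - 6*(1 - 6) = -4480 - 6*(-5) = -4480 + 30 = -4450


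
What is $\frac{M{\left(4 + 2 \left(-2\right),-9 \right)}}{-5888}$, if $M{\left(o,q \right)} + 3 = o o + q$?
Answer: $\frac{3}{1472} \approx 0.002038$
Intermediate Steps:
$M{\left(o,q \right)} = -3 + q + o^{2}$ ($M{\left(o,q \right)} = -3 + \left(o o + q\right) = -3 + \left(o^{2} + q\right) = -3 + \left(q + o^{2}\right) = -3 + q + o^{2}$)
$\frac{M{\left(4 + 2 \left(-2\right),-9 \right)}}{-5888} = \frac{-3 - 9 + \left(4 + 2 \left(-2\right)\right)^{2}}{-5888} = \left(-3 - 9 + \left(4 - 4\right)^{2}\right) \left(- \frac{1}{5888}\right) = \left(-3 - 9 + 0^{2}\right) \left(- \frac{1}{5888}\right) = \left(-3 - 9 + 0\right) \left(- \frac{1}{5888}\right) = \left(-12\right) \left(- \frac{1}{5888}\right) = \frac{3}{1472}$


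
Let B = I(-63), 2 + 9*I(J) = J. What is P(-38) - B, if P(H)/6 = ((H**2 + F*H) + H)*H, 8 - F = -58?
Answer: 2261369/9 ≈ 2.5126e+5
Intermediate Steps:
F = 66 (F = 8 - 1*(-58) = 8 + 58 = 66)
I(J) = -2/9 + J/9
P(H) = 6*H*(H**2 + 67*H) (P(H) = 6*(((H**2 + 66*H) + H)*H) = 6*((H**2 + 67*H)*H) = 6*(H*(H**2 + 67*H)) = 6*H*(H**2 + 67*H))
B = -65/9 (B = -2/9 + (1/9)*(-63) = -2/9 - 7 = -65/9 ≈ -7.2222)
P(-38) - B = 6*(-38)**2*(67 - 38) - 1*(-65/9) = 6*1444*29 + 65/9 = 251256 + 65/9 = 2261369/9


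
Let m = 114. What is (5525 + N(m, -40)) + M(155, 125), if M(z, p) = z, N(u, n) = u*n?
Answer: 1120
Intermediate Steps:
N(u, n) = n*u
(5525 + N(m, -40)) + M(155, 125) = (5525 - 40*114) + 155 = (5525 - 4560) + 155 = 965 + 155 = 1120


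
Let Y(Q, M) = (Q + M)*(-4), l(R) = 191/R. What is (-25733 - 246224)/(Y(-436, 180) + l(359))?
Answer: -97632563/367807 ≈ -265.45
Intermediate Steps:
Y(Q, M) = -4*M - 4*Q (Y(Q, M) = (M + Q)*(-4) = -4*M - 4*Q)
(-25733 - 246224)/(Y(-436, 180) + l(359)) = (-25733 - 246224)/((-4*180 - 4*(-436)) + 191/359) = -271957/((-720 + 1744) + 191*(1/359)) = -271957/(1024 + 191/359) = -271957/367807/359 = -271957*359/367807 = -97632563/367807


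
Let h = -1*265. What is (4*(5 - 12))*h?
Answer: 7420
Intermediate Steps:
h = -265
(4*(5 - 12))*h = (4*(5 - 12))*(-265) = (4*(-7))*(-265) = -28*(-265) = 7420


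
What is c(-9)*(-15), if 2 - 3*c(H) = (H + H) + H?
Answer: -145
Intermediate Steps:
c(H) = ⅔ - H (c(H) = ⅔ - ((H + H) + H)/3 = ⅔ - (2*H + H)/3 = ⅔ - H)
c(-9)*(-15) = (⅔ - 1*(-9))*(-15) = (⅔ + 9)*(-15) = (29/3)*(-15) = -145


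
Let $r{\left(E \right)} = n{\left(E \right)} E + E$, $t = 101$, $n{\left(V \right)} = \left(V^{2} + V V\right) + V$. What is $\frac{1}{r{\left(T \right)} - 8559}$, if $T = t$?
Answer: $\frac{1}{2062345} \approx 4.8489 \cdot 10^{-7}$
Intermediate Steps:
$n{\left(V \right)} = V + 2 V^{2}$ ($n{\left(V \right)} = \left(V^{2} + V^{2}\right) + V = 2 V^{2} + V = V + 2 V^{2}$)
$T = 101$
$r{\left(E \right)} = E + E^{2} \left(1 + 2 E\right)$ ($r{\left(E \right)} = E \left(1 + 2 E\right) E + E = E^{2} \left(1 + 2 E\right) + E = E + E^{2} \left(1 + 2 E\right)$)
$\frac{1}{r{\left(T \right)} - 8559} = \frac{1}{101 \left(1 + 101 \left(1 + 2 \cdot 101\right)\right) - 8559} = \frac{1}{101 \left(1 + 101 \left(1 + 202\right)\right) - 8559} = \frac{1}{101 \left(1 + 101 \cdot 203\right) - 8559} = \frac{1}{101 \left(1 + 20503\right) - 8559} = \frac{1}{101 \cdot 20504 - 8559} = \frac{1}{2070904 - 8559} = \frac{1}{2062345}$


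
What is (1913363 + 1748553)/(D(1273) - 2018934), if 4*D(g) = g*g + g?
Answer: -7323832/3226967 ≈ -2.2696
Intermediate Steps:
D(g) = g/4 + g**2/4 (D(g) = (g*g + g)/4 = (g**2 + g)/4 = (g + g**2)/4 = g/4 + g**2/4)
(1913363 + 1748553)/(D(1273) - 2018934) = (1913363 + 1748553)/((1/4)*1273*(1 + 1273) - 2018934) = 3661916/((1/4)*1273*1274 - 2018934) = 3661916/(810901/2 - 2018934) = 3661916/(-3226967/2) = 3661916*(-2/3226967) = -7323832/3226967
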